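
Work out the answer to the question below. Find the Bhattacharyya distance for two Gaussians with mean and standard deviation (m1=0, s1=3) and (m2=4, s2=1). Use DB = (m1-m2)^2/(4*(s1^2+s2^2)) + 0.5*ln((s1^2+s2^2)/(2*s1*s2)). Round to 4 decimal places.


Bhattacharyya distance between two Gaussians:
DB = (m1-m2)^2/(4*(s1^2+s2^2)) + (1/2)*ln((s1^2+s2^2)/(2*s1*s2)).
(m1-m2)^2 = (-4)^2 = 16.
s1^2+s2^2 = 9 + 1 = 10.
term1 = 16/40 = 0.4.
term2 = 0.5*ln(10/6.0) = 0.255413.
DB = 0.4 + 0.255413 = 0.6554

0.6554


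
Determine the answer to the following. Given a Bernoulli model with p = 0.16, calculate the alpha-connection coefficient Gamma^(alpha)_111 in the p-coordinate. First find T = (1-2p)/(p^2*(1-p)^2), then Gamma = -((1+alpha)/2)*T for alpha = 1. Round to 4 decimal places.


Skewness (Amari-Chentsov) tensor: T = (1-2p)/(p^2*(1-p)^2).
p = 0.16, 1-2p = 0.68, p^2 = 0.0256, (1-p)^2 = 0.7056.
T = 0.68/(0.0256 * 0.7056) = 37.645266.
In the p-coordinate, Gamma^(alpha) = Gamma^(0) - (alpha/2)*T with Gamma^(0) = (1/2)*g'(p) = -T/2,
so Gamma^(alpha) = -((1+alpha)/2)*T.
alpha = 1, -(1+alpha)/2 = -1.0.
Gamma = -1.0 * 37.645266 = -37.6453

-37.6453


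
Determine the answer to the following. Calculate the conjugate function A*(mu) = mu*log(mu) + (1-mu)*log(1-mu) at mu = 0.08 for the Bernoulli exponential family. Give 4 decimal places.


Legendre transform for Bernoulli:
A*(mu) = mu*log(mu) + (1-mu)*log(1-mu).
mu = 0.08, 1-mu = 0.92.
mu*log(mu) = 0.08*log(0.08) = -0.202058.
(1-mu)*log(1-mu) = 0.92*log(0.92) = -0.076711.
A* = -0.202058 + -0.076711 = -0.2788

-0.2788


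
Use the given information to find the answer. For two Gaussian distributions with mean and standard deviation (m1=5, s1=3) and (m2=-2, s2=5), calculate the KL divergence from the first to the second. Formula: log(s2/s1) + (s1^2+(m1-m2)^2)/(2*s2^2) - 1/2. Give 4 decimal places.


KL divergence between normal distributions:
KL = log(s2/s1) + (s1^2 + (m1-m2)^2)/(2*s2^2) - 1/2.
log(5/3) = 0.510826.
(3^2 + (5--2)^2)/(2*5^2) = (9 + 49)/50 = 1.16.
KL = 0.510826 + 1.16 - 0.5 = 1.1708

1.1708


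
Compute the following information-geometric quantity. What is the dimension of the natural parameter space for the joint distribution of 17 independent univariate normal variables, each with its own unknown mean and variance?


Exponential family dimension calculation:
Each univariate normal has two natural parameters (mu/sigma^2 and -1/(2 sigma^2)).
With 17 independent components, dim = 2 * 17 = 34.

34


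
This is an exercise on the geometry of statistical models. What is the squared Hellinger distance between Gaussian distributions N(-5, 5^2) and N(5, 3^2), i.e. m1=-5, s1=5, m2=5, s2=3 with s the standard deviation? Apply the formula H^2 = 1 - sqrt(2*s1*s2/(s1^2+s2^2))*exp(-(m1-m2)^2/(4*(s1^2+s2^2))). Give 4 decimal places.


Squared Hellinger distance for Gaussians:
H^2 = 1 - sqrt(2*s1*s2/(s1^2+s2^2)) * exp(-(m1-m2)^2/(4*(s1^2+s2^2))).
s1^2 = 25, s2^2 = 9, s1^2+s2^2 = 34.
sqrt(2*5*3/(34)) = 0.939336.
(m1-m2)^2 = (-10)^2 = 100.
exp(-100/(4*34)) = exp(-0.735294) = 0.479364.
H^2 = 1 - 0.939336*0.479364 = 0.5497

0.5497


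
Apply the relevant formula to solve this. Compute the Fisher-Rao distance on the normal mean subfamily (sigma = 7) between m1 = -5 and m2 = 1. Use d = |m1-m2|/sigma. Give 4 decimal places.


On the fixed-variance normal subfamily, geodesic distance = |m1-m2|/sigma.
|-5 - 1| = 6.
sigma = 7.
d = 6/7 = 0.8571

0.8571


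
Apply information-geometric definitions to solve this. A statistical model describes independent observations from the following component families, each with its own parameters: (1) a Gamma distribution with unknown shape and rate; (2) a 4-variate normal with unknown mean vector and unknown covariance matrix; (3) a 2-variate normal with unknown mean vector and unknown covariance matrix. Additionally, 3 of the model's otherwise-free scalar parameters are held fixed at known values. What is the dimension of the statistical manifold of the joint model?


The dimension of a statistical manifold equals the number of free
(independent) real parameters of the model. For a product of independent
blocks the parameter counts add.
- Gamma (shape, rate): 2.
- 4-variate normal: 4 (mean) + 4*5/2 = 10 (symmetric covariance) = 14.
- 2-variate normal: 2 (mean) + 2*3/2 = 3 (symmetric covariance) = 5.
Total = 2 + 14 + 5 = 21.
3 parameter(s) fixed at known values: 21 - 3 = 18.
Dimension = 18

18


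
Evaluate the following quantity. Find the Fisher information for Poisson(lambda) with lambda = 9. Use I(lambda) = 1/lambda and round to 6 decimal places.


Fisher information for Poisson: I(lambda) = 1/lambda.
lambda = 9.
I(lambda) = 1/9 = 0.111111

0.111111


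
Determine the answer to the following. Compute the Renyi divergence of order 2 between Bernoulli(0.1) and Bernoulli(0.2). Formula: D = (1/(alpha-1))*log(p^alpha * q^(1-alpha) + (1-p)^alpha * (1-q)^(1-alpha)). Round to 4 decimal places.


Renyi divergence of order alpha between Bernoulli distributions:
D = (1/(alpha-1))*log(p^alpha * q^(1-alpha) + (1-p)^alpha * (1-q)^(1-alpha)).
alpha = 2, p = 0.1, q = 0.2.
p^alpha * q^(1-alpha) = 0.1^2 * 0.2^-1 = 0.05.
(1-p)^alpha * (1-q)^(1-alpha) = 0.9^2 * 0.8^-1 = 1.0125.
sum = 0.05 + 1.0125 = 1.0625.
D = (1/1)*log(1.0625) = 0.0606

0.0606


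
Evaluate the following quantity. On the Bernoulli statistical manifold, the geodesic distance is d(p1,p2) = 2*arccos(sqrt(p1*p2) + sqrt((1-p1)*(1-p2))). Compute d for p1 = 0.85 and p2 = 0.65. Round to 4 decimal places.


Geodesic distance on Bernoulli manifold:
d(p1,p2) = 2*arccos(sqrt(p1*p2) + sqrt((1-p1)*(1-p2))).
sqrt(p1*p2) = sqrt(0.85*0.65) = 0.743303.
sqrt((1-p1)*(1-p2)) = sqrt(0.15*0.35) = 0.229129.
arg = 0.743303 + 0.229129 = 0.972432.
d = 2*arccos(0.972432) = 0.4707

0.4707


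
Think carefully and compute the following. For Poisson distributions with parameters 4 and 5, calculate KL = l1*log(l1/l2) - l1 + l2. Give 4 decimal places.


KL divergence for Poisson:
KL = l1*log(l1/l2) - l1 + l2.
l1 = 4, l2 = 5.
log(4/5) = -0.223144.
l1*log(l1/l2) = 4 * -0.223144 = -0.892574.
KL = -0.892574 - 4 + 5 = 0.1074

0.1074


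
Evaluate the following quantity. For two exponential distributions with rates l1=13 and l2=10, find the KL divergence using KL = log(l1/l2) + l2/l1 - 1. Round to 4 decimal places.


KL divergence for exponential family:
KL = log(l1/l2) + l2/l1 - 1.
log(13/10) = 0.262364.
10/13 = 0.769231.
KL = 0.262364 + 0.769231 - 1 = 0.0316

0.0316


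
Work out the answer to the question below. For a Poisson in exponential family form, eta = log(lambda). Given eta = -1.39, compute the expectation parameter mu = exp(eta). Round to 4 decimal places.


Expectation parameter for Poisson exponential family:
mu = exp(eta).
eta = -1.39.
mu = exp(-1.39) = 0.2491

0.2491


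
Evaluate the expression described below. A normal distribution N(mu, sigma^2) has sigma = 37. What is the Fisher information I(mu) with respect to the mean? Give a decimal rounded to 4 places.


The Fisher information for the mean of a normal distribution is I(mu) = 1/sigma^2.
sigma = 37, so sigma^2 = 1369.
I(mu) = 1/1369 = 0.0007

0.0007


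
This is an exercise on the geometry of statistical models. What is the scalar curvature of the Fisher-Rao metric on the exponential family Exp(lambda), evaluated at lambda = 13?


This family has a single free parameter, so its statistical manifold
is 1-dimensional. The Riemann curvature tensor of any 1-dimensional
Riemannian manifold vanishes identically, so R = 0.

0


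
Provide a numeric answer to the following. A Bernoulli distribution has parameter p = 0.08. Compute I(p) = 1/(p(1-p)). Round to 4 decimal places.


For Bernoulli(p), Fisher information is I(p) = 1/(p*(1-p)).
p = 0.08, 1-p = 0.92.
p*(1-p) = 0.0736.
I(p) = 1/0.0736 = 13.5870

13.5870


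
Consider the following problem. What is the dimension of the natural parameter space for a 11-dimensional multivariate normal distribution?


Exponential family dimension calculation:
For 11-dim MVN: mean has 11 params, covariance has 11*12/2 = 66 unique entries.
Total dim = 11 + 66 = 77.

77


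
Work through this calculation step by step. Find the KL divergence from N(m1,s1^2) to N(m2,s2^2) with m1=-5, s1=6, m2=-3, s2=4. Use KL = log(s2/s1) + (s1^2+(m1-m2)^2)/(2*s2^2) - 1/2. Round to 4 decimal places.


KL divergence between normal distributions:
KL = log(s2/s1) + (s1^2 + (m1-m2)^2)/(2*s2^2) - 1/2.
log(4/6) = -0.405465.
(6^2 + (-5--3)^2)/(2*4^2) = (36 + 4)/32 = 1.25.
KL = -0.405465 + 1.25 - 0.5 = 0.3445

0.3445


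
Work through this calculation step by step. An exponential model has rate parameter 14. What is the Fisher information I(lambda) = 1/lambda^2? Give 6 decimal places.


Fisher information for exponential: I(lambda) = 1/lambda^2.
lambda = 14, lambda^2 = 196.
I = 1/196 = 0.005102

0.005102


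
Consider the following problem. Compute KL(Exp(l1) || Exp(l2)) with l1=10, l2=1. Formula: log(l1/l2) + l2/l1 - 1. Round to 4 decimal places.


KL divergence for exponential family:
KL = log(l1/l2) + l2/l1 - 1.
log(10/1) = 2.302585.
1/10 = 0.1.
KL = 2.302585 + 0.1 - 1 = 1.4026

1.4026


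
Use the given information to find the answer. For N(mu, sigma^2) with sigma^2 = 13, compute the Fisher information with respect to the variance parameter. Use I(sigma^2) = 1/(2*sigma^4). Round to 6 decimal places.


Fisher information for variance: I(sigma^2) = 1/(2*sigma^4).
sigma^2 = 13, so sigma^4 = 169.
I = 1/(2*169) = 1/338 = 0.002959

0.002959


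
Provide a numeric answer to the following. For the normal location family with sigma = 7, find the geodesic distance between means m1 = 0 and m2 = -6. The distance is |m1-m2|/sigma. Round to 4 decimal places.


On the fixed-variance normal subfamily, geodesic distance = |m1-m2|/sigma.
|0 - -6| = 6.
sigma = 7.
d = 6/7 = 0.8571

0.8571


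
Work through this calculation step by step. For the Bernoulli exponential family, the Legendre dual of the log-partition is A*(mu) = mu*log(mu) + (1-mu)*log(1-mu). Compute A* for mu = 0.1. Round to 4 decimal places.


Legendre transform for Bernoulli:
A*(mu) = mu*log(mu) + (1-mu)*log(1-mu).
mu = 0.1, 1-mu = 0.9.
mu*log(mu) = 0.1*log(0.1) = -0.230259.
(1-mu)*log(1-mu) = 0.9*log(0.9) = -0.094824.
A* = -0.230259 + -0.094824 = -0.3251

-0.3251


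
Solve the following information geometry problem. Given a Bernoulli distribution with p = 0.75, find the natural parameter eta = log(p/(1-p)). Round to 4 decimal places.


Natural parameter for Bernoulli: eta = log(p/(1-p)).
p = 0.75, 1-p = 0.25.
p/(1-p) = 3.0.
eta = log(3.0) = 1.0986

1.0986


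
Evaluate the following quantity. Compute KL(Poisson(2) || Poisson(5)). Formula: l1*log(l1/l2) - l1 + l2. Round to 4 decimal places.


KL divergence for Poisson:
KL = l1*log(l1/l2) - l1 + l2.
l1 = 2, l2 = 5.
log(2/5) = -0.916291.
l1*log(l1/l2) = 2 * -0.916291 = -1.832581.
KL = -1.832581 - 2 + 5 = 1.1674

1.1674


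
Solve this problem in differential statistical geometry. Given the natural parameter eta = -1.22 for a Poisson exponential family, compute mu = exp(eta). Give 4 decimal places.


Expectation parameter for Poisson exponential family:
mu = exp(eta).
eta = -1.22.
mu = exp(-1.22) = 0.2952

0.2952


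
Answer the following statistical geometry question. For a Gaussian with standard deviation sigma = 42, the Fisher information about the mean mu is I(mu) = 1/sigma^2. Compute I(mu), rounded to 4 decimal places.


The Fisher information for the mean of a normal distribution is I(mu) = 1/sigma^2.
sigma = 42, so sigma^2 = 1764.
I(mu) = 1/1764 = 0.0006

0.0006


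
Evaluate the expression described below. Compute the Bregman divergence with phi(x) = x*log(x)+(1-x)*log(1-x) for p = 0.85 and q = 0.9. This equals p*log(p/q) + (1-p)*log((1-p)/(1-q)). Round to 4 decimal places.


Bregman divergence with negative entropy generator:
D = p*log(p/q) + (1-p)*log((1-p)/(1-q)).
p = 0.85, q = 0.9.
p*log(p/q) = 0.85*log(0.85/0.9) = -0.048585.
(1-p)*log((1-p)/(1-q)) = 0.15*log(0.15/0.1) = 0.06082.
D = -0.048585 + 0.06082 = 0.0122

0.0122


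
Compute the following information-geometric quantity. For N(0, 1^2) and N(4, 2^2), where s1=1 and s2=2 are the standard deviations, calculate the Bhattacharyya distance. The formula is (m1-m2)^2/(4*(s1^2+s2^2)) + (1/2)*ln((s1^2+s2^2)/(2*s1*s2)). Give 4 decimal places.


Bhattacharyya distance between two Gaussians:
DB = (m1-m2)^2/(4*(s1^2+s2^2)) + (1/2)*ln((s1^2+s2^2)/(2*s1*s2)).
(m1-m2)^2 = (-4)^2 = 16.
s1^2+s2^2 = 1 + 4 = 5.
term1 = 16/20 = 0.8.
term2 = 0.5*ln(5/4.0) = 0.111572.
DB = 0.8 + 0.111572 = 0.9116

0.9116


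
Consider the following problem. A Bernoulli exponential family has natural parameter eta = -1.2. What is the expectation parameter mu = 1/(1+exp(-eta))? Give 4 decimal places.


Dual coordinate (expectation parameter) for Bernoulli:
mu = 1/(1+exp(-eta)).
eta = -1.2.
exp(-eta) = exp(1.2) = 3.320117.
mu = 1/(1+3.320117) = 0.2315

0.2315


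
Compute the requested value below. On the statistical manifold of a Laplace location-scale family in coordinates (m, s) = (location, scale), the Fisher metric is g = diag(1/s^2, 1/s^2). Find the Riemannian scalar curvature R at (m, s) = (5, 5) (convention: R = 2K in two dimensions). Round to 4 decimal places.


The metric has the form g = (A dm^2 + B ds^2)/s^2 with A = 1, B = 1.
Substitute u = sqrt(A/B)*m: g = B*(du^2 + ds^2)/s^2, i.e. B times the
Poincare upper half-plane metric, which has constant Gaussian curvature -1.
Scaling a 2D metric by a constant c divides the Gaussian curvature by c,
so K = -1/B = -1/(1) = -1.0000 everywhere (the point (m, s) = (5, 5) is irrelevant:
the curvature is constant).
Scalar curvature in dimension 2: R = 2K = -2/(1) = -2.0000.

-2.0000


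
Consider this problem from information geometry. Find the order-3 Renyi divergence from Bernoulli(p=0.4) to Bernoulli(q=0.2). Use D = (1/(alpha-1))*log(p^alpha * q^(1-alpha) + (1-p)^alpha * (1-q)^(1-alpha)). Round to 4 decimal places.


Renyi divergence of order alpha between Bernoulli distributions:
D = (1/(alpha-1))*log(p^alpha * q^(1-alpha) + (1-p)^alpha * (1-q)^(1-alpha)).
alpha = 3, p = 0.4, q = 0.2.
p^alpha * q^(1-alpha) = 0.4^3 * 0.2^-2 = 1.6.
(1-p)^alpha * (1-q)^(1-alpha) = 0.6^3 * 0.8^-2 = 0.3375.
sum = 1.6 + 0.3375 = 1.9375.
D = (1/2)*log(1.9375) = 0.3307

0.3307


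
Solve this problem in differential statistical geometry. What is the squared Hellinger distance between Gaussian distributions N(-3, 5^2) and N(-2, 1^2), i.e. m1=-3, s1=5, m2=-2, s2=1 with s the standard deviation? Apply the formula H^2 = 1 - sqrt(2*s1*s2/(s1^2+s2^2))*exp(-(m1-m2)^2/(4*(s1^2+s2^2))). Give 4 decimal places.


Squared Hellinger distance for Gaussians:
H^2 = 1 - sqrt(2*s1*s2/(s1^2+s2^2)) * exp(-(m1-m2)^2/(4*(s1^2+s2^2))).
s1^2 = 25, s2^2 = 1, s1^2+s2^2 = 26.
sqrt(2*5*1/(26)) = 0.620174.
(m1-m2)^2 = (-1)^2 = 1.
exp(-1/(4*26)) = exp(-0.009615) = 0.990431.
H^2 = 1 - 0.620174*0.990431 = 0.3858

0.3858


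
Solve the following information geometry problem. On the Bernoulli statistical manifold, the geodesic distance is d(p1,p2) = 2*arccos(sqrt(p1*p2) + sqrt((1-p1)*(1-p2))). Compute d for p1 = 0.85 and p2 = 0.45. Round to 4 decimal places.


Geodesic distance on Bernoulli manifold:
d(p1,p2) = 2*arccos(sqrt(p1*p2) + sqrt((1-p1)*(1-p2))).
sqrt(p1*p2) = sqrt(0.85*0.45) = 0.618466.
sqrt((1-p1)*(1-p2)) = sqrt(0.15*0.55) = 0.287228.
arg = 0.618466 + 0.287228 = 0.905694.
d = 2*arccos(0.905694) = 0.8756

0.8756


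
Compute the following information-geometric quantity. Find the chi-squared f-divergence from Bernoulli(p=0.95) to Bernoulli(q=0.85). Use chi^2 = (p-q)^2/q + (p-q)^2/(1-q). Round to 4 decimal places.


Chi-squared divergence between Bernoulli distributions:
chi^2 = (p-q)^2/q + (p-q)^2/(1-q).
p = 0.95, q = 0.85, p-q = 0.1.
(p-q)^2 = 0.01.
term1 = 0.01/0.85 = 0.011765.
term2 = 0.01/0.15 = 0.066667.
chi^2 = 0.011765 + 0.066667 = 0.0784

0.0784


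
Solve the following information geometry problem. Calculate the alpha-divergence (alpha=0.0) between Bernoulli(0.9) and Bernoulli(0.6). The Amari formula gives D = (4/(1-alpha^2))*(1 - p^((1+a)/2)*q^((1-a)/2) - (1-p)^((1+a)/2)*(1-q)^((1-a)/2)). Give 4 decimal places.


Amari alpha-divergence:
D = (4/(1-alpha^2))*(1 - p^((1+a)/2)*q^((1-a)/2) - (1-p)^((1+a)/2)*(1-q)^((1-a)/2)).
alpha = 0.0, p = 0.9, q = 0.6.
e1 = (1+alpha)/2 = 0.5, e2 = (1-alpha)/2 = 0.5.
t1 = p^e1 * q^e2 = 0.9^0.5 * 0.6^0.5 = 0.734847.
t2 = (1-p)^e1 * (1-q)^e2 = 0.1^0.5 * 0.4^0.5 = 0.2.
4/(1-alpha^2) = 4.0.
D = 4.0*(1 - 0.734847 - 0.2) = 0.2606

0.2606


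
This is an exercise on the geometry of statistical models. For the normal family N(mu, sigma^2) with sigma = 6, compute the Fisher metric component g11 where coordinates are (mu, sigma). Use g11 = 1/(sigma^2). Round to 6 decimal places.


For the 2-parameter normal family, the Fisher metric has:
  g11 = 1/sigma^2, g22 = 2/sigma^2.
sigma = 6, sigma^2 = 36.
g11 = 0.027778

0.027778


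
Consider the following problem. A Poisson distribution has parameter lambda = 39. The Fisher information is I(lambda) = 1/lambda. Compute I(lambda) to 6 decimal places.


Fisher information for Poisson: I(lambda) = 1/lambda.
lambda = 39.
I(lambda) = 1/39 = 0.025641

0.025641


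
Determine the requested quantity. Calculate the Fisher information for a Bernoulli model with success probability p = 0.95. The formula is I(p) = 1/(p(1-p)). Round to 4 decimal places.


For Bernoulli(p), Fisher information is I(p) = 1/(p*(1-p)).
p = 0.95, 1-p = 0.05.
p*(1-p) = 0.0475.
I(p) = 1/0.0475 = 21.0526

21.0526


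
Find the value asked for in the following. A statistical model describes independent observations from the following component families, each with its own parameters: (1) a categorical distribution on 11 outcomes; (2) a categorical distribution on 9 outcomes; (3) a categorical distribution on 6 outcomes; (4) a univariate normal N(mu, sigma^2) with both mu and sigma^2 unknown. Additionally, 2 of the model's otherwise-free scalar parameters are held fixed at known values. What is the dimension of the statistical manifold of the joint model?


The dimension of a statistical manifold equals the number of free
(independent) real parameters of the model. For a product of independent
blocks the parameter counts add.
- categorical on 11 outcomes (probabilities sum to 1): 11-1 = 10.
- categorical on 9 outcomes (probabilities sum to 1): 9-1 = 8.
- categorical on 6 outcomes (probabilities sum to 1): 6-1 = 5.
- normal (mu, sigma^2): 2.
Total = 10 + 8 + 5 + 2 = 25.
2 parameter(s) fixed at known values: 25 - 2 = 23.
Dimension = 23

23


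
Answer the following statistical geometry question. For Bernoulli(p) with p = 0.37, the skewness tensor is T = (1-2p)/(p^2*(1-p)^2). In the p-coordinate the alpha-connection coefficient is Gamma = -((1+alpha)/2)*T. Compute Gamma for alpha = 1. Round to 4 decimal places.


Skewness (Amari-Chentsov) tensor: T = (1-2p)/(p^2*(1-p)^2).
p = 0.37, 1-2p = 0.26, p^2 = 0.1369, (1-p)^2 = 0.3969.
T = 0.26/(0.1369 * 0.3969) = 4.785076.
In the p-coordinate, Gamma^(alpha) = Gamma^(0) - (alpha/2)*T with Gamma^(0) = (1/2)*g'(p) = -T/2,
so Gamma^(alpha) = -((1+alpha)/2)*T.
alpha = 1, -(1+alpha)/2 = -1.0.
Gamma = -1.0 * 4.785076 = -4.7851

-4.7851


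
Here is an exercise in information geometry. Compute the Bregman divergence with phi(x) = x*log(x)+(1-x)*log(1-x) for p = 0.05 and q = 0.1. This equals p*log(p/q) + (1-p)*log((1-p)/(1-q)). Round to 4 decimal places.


Bregman divergence with negative entropy generator:
D = p*log(p/q) + (1-p)*log((1-p)/(1-q)).
p = 0.05, q = 0.1.
p*log(p/q) = 0.05*log(0.05/0.1) = -0.034657.
(1-p)*log((1-p)/(1-q)) = 0.95*log(0.95/0.9) = 0.051364.
D = -0.034657 + 0.051364 = 0.0167

0.0167


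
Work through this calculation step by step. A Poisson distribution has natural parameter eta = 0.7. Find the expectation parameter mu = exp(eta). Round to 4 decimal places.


Expectation parameter for Poisson exponential family:
mu = exp(eta).
eta = 0.7.
mu = exp(0.7) = 2.0138

2.0138


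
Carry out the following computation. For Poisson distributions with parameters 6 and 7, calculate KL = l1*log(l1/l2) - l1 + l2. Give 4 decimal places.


KL divergence for Poisson:
KL = l1*log(l1/l2) - l1 + l2.
l1 = 6, l2 = 7.
log(6/7) = -0.154151.
l1*log(l1/l2) = 6 * -0.154151 = -0.924904.
KL = -0.924904 - 6 + 7 = 0.0751

0.0751


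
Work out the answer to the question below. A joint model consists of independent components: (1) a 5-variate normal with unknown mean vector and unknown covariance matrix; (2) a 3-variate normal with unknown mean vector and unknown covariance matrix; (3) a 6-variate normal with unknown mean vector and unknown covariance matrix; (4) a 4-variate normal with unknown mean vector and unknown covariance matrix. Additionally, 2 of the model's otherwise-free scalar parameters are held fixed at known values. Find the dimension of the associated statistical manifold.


The dimension of a statistical manifold equals the number of free
(independent) real parameters of the model. For a product of independent
blocks the parameter counts add.
- 5-variate normal: 5 (mean) + 5*6/2 = 15 (symmetric covariance) = 20.
- 3-variate normal: 3 (mean) + 3*4/2 = 6 (symmetric covariance) = 9.
- 6-variate normal: 6 (mean) + 6*7/2 = 21 (symmetric covariance) = 27.
- 4-variate normal: 4 (mean) + 4*5/2 = 10 (symmetric covariance) = 14.
Total = 20 + 9 + 27 + 14 = 70.
2 parameter(s) fixed at known values: 70 - 2 = 68.
Dimension = 68

68


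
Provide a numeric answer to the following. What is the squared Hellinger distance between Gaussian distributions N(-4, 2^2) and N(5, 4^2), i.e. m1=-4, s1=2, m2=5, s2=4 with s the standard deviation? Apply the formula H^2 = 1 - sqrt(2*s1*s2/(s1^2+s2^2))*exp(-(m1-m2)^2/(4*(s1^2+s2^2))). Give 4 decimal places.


Squared Hellinger distance for Gaussians:
H^2 = 1 - sqrt(2*s1*s2/(s1^2+s2^2)) * exp(-(m1-m2)^2/(4*(s1^2+s2^2))).
s1^2 = 4, s2^2 = 16, s1^2+s2^2 = 20.
sqrt(2*2*4/(20)) = 0.894427.
(m1-m2)^2 = (-9)^2 = 81.
exp(-81/(4*20)) = exp(-1.0125) = 0.36331.
H^2 = 1 - 0.894427*0.36331 = 0.6750

0.6750


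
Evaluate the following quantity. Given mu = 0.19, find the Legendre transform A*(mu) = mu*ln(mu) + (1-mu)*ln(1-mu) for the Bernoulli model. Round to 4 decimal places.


Legendre transform for Bernoulli:
A*(mu) = mu*log(mu) + (1-mu)*log(1-mu).
mu = 0.19, 1-mu = 0.81.
mu*log(mu) = 0.19*log(0.19) = -0.315539.
(1-mu)*log(1-mu) = 0.81*log(0.81) = -0.170684.
A* = -0.315539 + -0.170684 = -0.4862

-0.4862


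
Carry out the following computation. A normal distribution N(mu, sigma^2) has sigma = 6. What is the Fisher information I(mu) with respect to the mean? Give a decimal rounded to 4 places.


The Fisher information for the mean of a normal distribution is I(mu) = 1/sigma^2.
sigma = 6, so sigma^2 = 36.
I(mu) = 1/36 = 0.0278

0.0278


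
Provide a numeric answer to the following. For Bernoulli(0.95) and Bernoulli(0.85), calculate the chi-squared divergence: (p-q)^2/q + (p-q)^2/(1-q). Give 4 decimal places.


Chi-squared divergence between Bernoulli distributions:
chi^2 = (p-q)^2/q + (p-q)^2/(1-q).
p = 0.95, q = 0.85, p-q = 0.1.
(p-q)^2 = 0.01.
term1 = 0.01/0.85 = 0.011765.
term2 = 0.01/0.15 = 0.066667.
chi^2 = 0.011765 + 0.066667 = 0.0784

0.0784


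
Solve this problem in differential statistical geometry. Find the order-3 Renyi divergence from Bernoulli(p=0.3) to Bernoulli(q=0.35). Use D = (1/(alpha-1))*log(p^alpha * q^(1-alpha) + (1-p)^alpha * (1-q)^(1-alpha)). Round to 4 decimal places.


Renyi divergence of order alpha between Bernoulli distributions:
D = (1/(alpha-1))*log(p^alpha * q^(1-alpha) + (1-p)^alpha * (1-q)^(1-alpha)).
alpha = 3, p = 0.3, q = 0.35.
p^alpha * q^(1-alpha) = 0.3^3 * 0.35^-2 = 0.220408.
(1-p)^alpha * (1-q)^(1-alpha) = 0.7^3 * 0.65^-2 = 0.811834.
sum = 0.220408 + 0.811834 = 1.032242.
D = (1/2)*log(1.032242) = 0.0159

0.0159


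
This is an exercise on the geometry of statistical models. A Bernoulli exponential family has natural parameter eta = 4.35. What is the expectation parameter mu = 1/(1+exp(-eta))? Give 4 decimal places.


Dual coordinate (expectation parameter) for Bernoulli:
mu = 1/(1+exp(-eta)).
eta = 4.35.
exp(-eta) = exp(-4.35) = 0.012907.
mu = 1/(1+0.012907) = 0.9873

0.9873


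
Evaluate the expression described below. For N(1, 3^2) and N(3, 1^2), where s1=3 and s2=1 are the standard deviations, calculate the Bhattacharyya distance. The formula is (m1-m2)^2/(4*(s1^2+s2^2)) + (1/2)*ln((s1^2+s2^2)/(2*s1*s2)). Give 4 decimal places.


Bhattacharyya distance between two Gaussians:
DB = (m1-m2)^2/(4*(s1^2+s2^2)) + (1/2)*ln((s1^2+s2^2)/(2*s1*s2)).
(m1-m2)^2 = (-2)^2 = 4.
s1^2+s2^2 = 9 + 1 = 10.
term1 = 4/40 = 0.1.
term2 = 0.5*ln(10/6.0) = 0.255413.
DB = 0.1 + 0.255413 = 0.3554

0.3554


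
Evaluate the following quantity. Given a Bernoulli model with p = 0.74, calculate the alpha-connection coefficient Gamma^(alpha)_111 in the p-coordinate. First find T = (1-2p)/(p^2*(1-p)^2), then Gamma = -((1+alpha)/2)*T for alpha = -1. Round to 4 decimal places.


Skewness (Amari-Chentsov) tensor: T = (1-2p)/(p^2*(1-p)^2).
p = 0.74, 1-2p = -0.48, p^2 = 0.5476, (1-p)^2 = 0.0676.
T = -0.48/(0.5476 * 0.0676) = -12.966749.
In the p-coordinate, Gamma^(alpha) = Gamma^(0) - (alpha/2)*T with Gamma^(0) = (1/2)*g'(p) = -T/2,
so Gamma^(alpha) = -((1+alpha)/2)*T.
alpha = -1, -(1+alpha)/2 = 0.0.
Gamma = 0.0 * -12.966749 = 0.0000

0.0000


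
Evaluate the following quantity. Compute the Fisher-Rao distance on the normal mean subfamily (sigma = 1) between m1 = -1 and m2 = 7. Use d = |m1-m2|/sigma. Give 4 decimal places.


On the fixed-variance normal subfamily, geodesic distance = |m1-m2|/sigma.
|-1 - 7| = 8.
sigma = 1.
d = 8/1 = 8.0000

8.0000


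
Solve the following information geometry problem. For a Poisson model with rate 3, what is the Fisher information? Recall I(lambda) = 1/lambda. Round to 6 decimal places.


Fisher information for Poisson: I(lambda) = 1/lambda.
lambda = 3.
I(lambda) = 1/3 = 0.333333

0.333333


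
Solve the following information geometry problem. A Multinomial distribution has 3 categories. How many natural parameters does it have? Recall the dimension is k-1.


Exponential family dimension calculation:
For Multinomial with k=3 categories, dim = k-1 = 2.

2


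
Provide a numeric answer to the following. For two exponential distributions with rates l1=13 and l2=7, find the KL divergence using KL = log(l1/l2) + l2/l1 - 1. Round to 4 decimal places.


KL divergence for exponential family:
KL = log(l1/l2) + l2/l1 - 1.
log(13/7) = 0.619039.
7/13 = 0.538462.
KL = 0.619039 + 0.538462 - 1 = 0.1575

0.1575


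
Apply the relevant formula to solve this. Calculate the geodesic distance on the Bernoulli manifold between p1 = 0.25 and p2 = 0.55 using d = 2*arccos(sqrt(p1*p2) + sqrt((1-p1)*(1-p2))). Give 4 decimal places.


Geodesic distance on Bernoulli manifold:
d(p1,p2) = 2*arccos(sqrt(p1*p2) + sqrt((1-p1)*(1-p2))).
sqrt(p1*p2) = sqrt(0.25*0.55) = 0.37081.
sqrt((1-p1)*(1-p2)) = sqrt(0.75*0.45) = 0.580948.
arg = 0.37081 + 0.580948 = 0.951757.
d = 2*arccos(0.951757) = 0.6238

0.6238


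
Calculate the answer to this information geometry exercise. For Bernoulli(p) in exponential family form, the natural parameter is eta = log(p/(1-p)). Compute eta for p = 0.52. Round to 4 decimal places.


Natural parameter for Bernoulli: eta = log(p/(1-p)).
p = 0.52, 1-p = 0.48.
p/(1-p) = 1.083333.
eta = log(1.083333) = 0.0800

0.0800


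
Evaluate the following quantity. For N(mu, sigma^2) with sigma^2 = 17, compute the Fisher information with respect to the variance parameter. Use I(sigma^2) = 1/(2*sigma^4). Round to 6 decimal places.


Fisher information for variance: I(sigma^2) = 1/(2*sigma^4).
sigma^2 = 17, so sigma^4 = 289.
I = 1/(2*289) = 1/578 = 0.001730

0.001730


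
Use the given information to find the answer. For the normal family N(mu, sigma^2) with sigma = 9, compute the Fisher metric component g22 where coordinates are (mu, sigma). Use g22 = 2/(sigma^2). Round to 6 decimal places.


For the 2-parameter normal family, the Fisher metric has:
  g11 = 1/sigma^2, g22 = 2/sigma^2.
sigma = 9, sigma^2 = 81.
g22 = 0.024691

0.024691


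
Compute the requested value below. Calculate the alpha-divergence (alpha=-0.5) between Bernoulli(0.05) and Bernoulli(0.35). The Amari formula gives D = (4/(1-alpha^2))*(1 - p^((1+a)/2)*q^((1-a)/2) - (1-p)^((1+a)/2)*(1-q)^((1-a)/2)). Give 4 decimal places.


Amari alpha-divergence:
D = (4/(1-alpha^2))*(1 - p^((1+a)/2)*q^((1-a)/2) - (1-p)^((1+a)/2)*(1-q)^((1-a)/2)).
alpha = -0.5, p = 0.05, q = 0.35.
e1 = (1+alpha)/2 = 0.25, e2 = (1-alpha)/2 = 0.75.
t1 = p^e1 * q^e2 = 0.05^0.25 * 0.35^0.75 = 0.215176.
t2 = (1-p)^e1 * (1-q)^e2 = 0.95^0.25 * 0.65^0.75 = 0.714687.
4/(1-alpha^2) = 5.333333.
D = 5.333333*(1 - 0.215176 - 0.714687) = 0.3741

0.3741


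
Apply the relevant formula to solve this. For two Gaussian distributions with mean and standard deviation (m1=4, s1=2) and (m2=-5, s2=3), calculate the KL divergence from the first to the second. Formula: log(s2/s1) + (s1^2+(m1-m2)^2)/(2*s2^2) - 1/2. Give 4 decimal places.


KL divergence between normal distributions:
KL = log(s2/s1) + (s1^2 + (m1-m2)^2)/(2*s2^2) - 1/2.
log(3/2) = 0.405465.
(2^2 + (4--5)^2)/(2*3^2) = (4 + 81)/18 = 4.722222.
KL = 0.405465 + 4.722222 - 0.5 = 4.6277

4.6277


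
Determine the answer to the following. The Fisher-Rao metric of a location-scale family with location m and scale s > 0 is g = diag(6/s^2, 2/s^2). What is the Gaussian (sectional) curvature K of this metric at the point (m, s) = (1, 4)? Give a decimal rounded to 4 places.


The metric has the form g = (A dm^2 + B ds^2)/s^2 with A = 6, B = 2.
Substitute u = sqrt(A/B)*m: g = B*(du^2 + ds^2)/s^2, i.e. B times the
Poincare upper half-plane metric, which has constant Gaussian curvature -1.
Scaling a 2D metric by a constant c divides the Gaussian curvature by c,
so K = -1/B = -1/(2) = -0.5000 everywhere (the point (m, s) = (1, 4) is irrelevant:
the curvature is constant).
The requested Gaussian curvature is K = -0.5000.

-0.5000


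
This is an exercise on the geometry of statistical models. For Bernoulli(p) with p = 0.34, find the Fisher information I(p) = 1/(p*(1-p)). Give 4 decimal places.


For Bernoulli(p), Fisher information is I(p) = 1/(p*(1-p)).
p = 0.34, 1-p = 0.66.
p*(1-p) = 0.2244.
I(p) = 1/0.2244 = 4.4563

4.4563


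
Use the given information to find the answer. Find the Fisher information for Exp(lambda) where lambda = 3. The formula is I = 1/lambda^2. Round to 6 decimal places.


Fisher information for exponential: I(lambda) = 1/lambda^2.
lambda = 3, lambda^2 = 9.
I = 1/9 = 0.111111

0.111111


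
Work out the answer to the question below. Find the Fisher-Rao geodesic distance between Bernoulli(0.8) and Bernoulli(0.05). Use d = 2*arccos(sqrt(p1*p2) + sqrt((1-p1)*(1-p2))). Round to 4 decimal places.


Geodesic distance on Bernoulli manifold:
d(p1,p2) = 2*arccos(sqrt(p1*p2) + sqrt((1-p1)*(1-p2))).
sqrt(p1*p2) = sqrt(0.8*0.05) = 0.2.
sqrt((1-p1)*(1-p2)) = sqrt(0.2*0.95) = 0.43589.
arg = 0.2 + 0.43589 = 0.63589.
d = 2*arccos(0.63589) = 1.7633

1.7633


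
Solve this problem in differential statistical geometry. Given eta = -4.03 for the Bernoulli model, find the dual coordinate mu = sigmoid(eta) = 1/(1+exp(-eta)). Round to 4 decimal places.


Dual coordinate (expectation parameter) for Bernoulli:
mu = 1/(1+exp(-eta)).
eta = -4.03.
exp(-eta) = exp(4.03) = 56.260911.
mu = 1/(1+56.260911) = 0.0175

0.0175


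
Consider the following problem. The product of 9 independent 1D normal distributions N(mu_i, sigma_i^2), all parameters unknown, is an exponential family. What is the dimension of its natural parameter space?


Exponential family dimension calculation:
Each univariate normal has two natural parameters (mu/sigma^2 and -1/(2 sigma^2)).
With 9 independent components, dim = 2 * 9 = 18.

18


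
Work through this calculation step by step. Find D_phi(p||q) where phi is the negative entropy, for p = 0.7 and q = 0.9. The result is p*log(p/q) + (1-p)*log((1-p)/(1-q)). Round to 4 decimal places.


Bregman divergence with negative entropy generator:
D = p*log(p/q) + (1-p)*log((1-p)/(1-q)).
p = 0.7, q = 0.9.
p*log(p/q) = 0.7*log(0.7/0.9) = -0.17592.
(1-p)*log((1-p)/(1-q)) = 0.3*log(0.3/0.1) = 0.329584.
D = -0.17592 + 0.329584 = 0.1537

0.1537


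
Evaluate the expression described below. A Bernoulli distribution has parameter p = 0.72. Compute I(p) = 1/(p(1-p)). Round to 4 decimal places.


For Bernoulli(p), Fisher information is I(p) = 1/(p*(1-p)).
p = 0.72, 1-p = 0.28.
p*(1-p) = 0.2016.
I(p) = 1/0.2016 = 4.9603

4.9603


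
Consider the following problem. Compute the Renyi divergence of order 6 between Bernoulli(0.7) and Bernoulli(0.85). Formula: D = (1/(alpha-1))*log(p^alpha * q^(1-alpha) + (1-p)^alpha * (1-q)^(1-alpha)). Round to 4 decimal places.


Renyi divergence of order alpha between Bernoulli distributions:
D = (1/(alpha-1))*log(p^alpha * q^(1-alpha) + (1-p)^alpha * (1-q)^(1-alpha)).
alpha = 6, p = 0.7, q = 0.85.
p^alpha * q^(1-alpha) = 0.7^6 * 0.85^-5 = 0.265151.
(1-p)^alpha * (1-q)^(1-alpha) = 0.3^6 * 0.15^-5 = 9.6.
sum = 0.265151 + 9.6 = 9.865151.
D = (1/5)*log(9.865151) = 0.4578

0.4578


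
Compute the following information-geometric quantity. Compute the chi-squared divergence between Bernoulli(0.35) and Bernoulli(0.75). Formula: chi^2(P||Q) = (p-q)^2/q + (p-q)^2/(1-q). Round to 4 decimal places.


Chi-squared divergence between Bernoulli distributions:
chi^2 = (p-q)^2/q + (p-q)^2/(1-q).
p = 0.35, q = 0.75, p-q = -0.4.
(p-q)^2 = 0.16.
term1 = 0.16/0.75 = 0.213333.
term2 = 0.16/0.25 = 0.64.
chi^2 = 0.213333 + 0.64 = 0.8533

0.8533


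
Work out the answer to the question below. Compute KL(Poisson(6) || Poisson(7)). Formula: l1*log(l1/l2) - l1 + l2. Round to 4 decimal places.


KL divergence for Poisson:
KL = l1*log(l1/l2) - l1 + l2.
l1 = 6, l2 = 7.
log(6/7) = -0.154151.
l1*log(l1/l2) = 6 * -0.154151 = -0.924904.
KL = -0.924904 - 6 + 7 = 0.0751

0.0751


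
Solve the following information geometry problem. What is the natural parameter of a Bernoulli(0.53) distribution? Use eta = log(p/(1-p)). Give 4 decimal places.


Natural parameter for Bernoulli: eta = log(p/(1-p)).
p = 0.53, 1-p = 0.47.
p/(1-p) = 1.12766.
eta = log(1.12766) = 0.1201

0.1201


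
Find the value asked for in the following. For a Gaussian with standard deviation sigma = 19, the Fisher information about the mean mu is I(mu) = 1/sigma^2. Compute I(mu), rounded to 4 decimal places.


The Fisher information for the mean of a normal distribution is I(mu) = 1/sigma^2.
sigma = 19, so sigma^2 = 361.
I(mu) = 1/361 = 0.0028

0.0028


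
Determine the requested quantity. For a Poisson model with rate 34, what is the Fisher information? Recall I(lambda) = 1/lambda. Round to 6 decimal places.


Fisher information for Poisson: I(lambda) = 1/lambda.
lambda = 34.
I(lambda) = 1/34 = 0.029412

0.029412


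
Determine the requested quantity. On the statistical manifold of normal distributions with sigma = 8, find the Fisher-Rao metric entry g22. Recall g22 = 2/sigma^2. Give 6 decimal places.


For the 2-parameter normal family, the Fisher metric has:
  g11 = 1/sigma^2, g22 = 2/sigma^2.
sigma = 8, sigma^2 = 64.
g22 = 0.031250

0.031250


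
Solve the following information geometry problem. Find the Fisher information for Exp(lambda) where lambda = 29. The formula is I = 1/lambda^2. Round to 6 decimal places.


Fisher information for exponential: I(lambda) = 1/lambda^2.
lambda = 29, lambda^2 = 841.
I = 1/841 = 0.001189

0.001189


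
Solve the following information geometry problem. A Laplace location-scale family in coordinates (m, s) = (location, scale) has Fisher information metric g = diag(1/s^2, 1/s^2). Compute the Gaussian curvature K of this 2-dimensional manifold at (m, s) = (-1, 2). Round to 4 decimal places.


The metric has the form g = (A dm^2 + B ds^2)/s^2 with A = 1, B = 1.
Substitute u = sqrt(A/B)*m: g = B*(du^2 + ds^2)/s^2, i.e. B times the
Poincare upper half-plane metric, which has constant Gaussian curvature -1.
Scaling a 2D metric by a constant c divides the Gaussian curvature by c,
so K = -1/B = -1/(1) = -1.0000 everywhere (the point (m, s) = (-1, 2) is irrelevant:
the curvature is constant).
The requested Gaussian curvature is K = -1.0000.

-1.0000


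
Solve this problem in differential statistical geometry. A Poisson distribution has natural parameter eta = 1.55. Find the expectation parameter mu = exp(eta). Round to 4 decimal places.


Expectation parameter for Poisson exponential family:
mu = exp(eta).
eta = 1.55.
mu = exp(1.55) = 4.7115

4.7115


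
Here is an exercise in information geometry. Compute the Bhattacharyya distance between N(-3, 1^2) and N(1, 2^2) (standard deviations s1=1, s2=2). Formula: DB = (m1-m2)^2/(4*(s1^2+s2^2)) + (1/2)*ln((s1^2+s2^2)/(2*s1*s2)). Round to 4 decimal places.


Bhattacharyya distance between two Gaussians:
DB = (m1-m2)^2/(4*(s1^2+s2^2)) + (1/2)*ln((s1^2+s2^2)/(2*s1*s2)).
(m1-m2)^2 = (-4)^2 = 16.
s1^2+s2^2 = 1 + 4 = 5.
term1 = 16/20 = 0.8.
term2 = 0.5*ln(5/4.0) = 0.111572.
DB = 0.8 + 0.111572 = 0.9116

0.9116


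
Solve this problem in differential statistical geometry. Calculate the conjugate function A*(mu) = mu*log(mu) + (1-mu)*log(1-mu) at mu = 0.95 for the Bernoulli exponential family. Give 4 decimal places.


Legendre transform for Bernoulli:
A*(mu) = mu*log(mu) + (1-mu)*log(1-mu).
mu = 0.95, 1-mu = 0.05.
mu*log(mu) = 0.95*log(0.95) = -0.048729.
(1-mu)*log(1-mu) = 0.05*log(0.05) = -0.149787.
A* = -0.048729 + -0.149787 = -0.1985

-0.1985


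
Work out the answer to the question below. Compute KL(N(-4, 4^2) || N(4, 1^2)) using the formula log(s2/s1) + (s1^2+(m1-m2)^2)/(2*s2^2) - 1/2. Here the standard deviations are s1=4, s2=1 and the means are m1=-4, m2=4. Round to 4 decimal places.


KL divergence between normal distributions:
KL = log(s2/s1) + (s1^2 + (m1-m2)^2)/(2*s2^2) - 1/2.
log(1/4) = -1.386294.
(4^2 + (-4-4)^2)/(2*1^2) = (16 + 64)/2 = 40.0.
KL = -1.386294 + 40.0 - 0.5 = 38.1137

38.1137


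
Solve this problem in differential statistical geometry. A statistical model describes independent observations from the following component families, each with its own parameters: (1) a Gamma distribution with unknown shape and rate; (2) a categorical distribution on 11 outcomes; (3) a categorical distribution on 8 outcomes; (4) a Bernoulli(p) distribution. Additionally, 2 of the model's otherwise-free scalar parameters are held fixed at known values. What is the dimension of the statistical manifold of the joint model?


The dimension of a statistical manifold equals the number of free
(independent) real parameters of the model. For a product of independent
blocks the parameter counts add.
- Gamma (shape, rate): 2.
- categorical on 11 outcomes (probabilities sum to 1): 11-1 = 10.
- categorical on 8 outcomes (probabilities sum to 1): 8-1 = 7.
- Bernoulli (p): 1.
Total = 2 + 10 + 7 + 1 = 20.
2 parameter(s) fixed at known values: 20 - 2 = 18.
Dimension = 18

18


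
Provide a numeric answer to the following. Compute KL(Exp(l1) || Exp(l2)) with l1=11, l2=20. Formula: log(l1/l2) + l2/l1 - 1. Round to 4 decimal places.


KL divergence for exponential family:
KL = log(l1/l2) + l2/l1 - 1.
log(11/20) = -0.597837.
20/11 = 1.818182.
KL = -0.597837 + 1.818182 - 1 = 0.2203

0.2203


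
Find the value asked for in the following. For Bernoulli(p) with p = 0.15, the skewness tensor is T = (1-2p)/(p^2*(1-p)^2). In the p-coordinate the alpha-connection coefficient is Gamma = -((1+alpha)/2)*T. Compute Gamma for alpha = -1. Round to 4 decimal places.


Skewness (Amari-Chentsov) tensor: T = (1-2p)/(p^2*(1-p)^2).
p = 0.15, 1-2p = 0.7, p^2 = 0.0225, (1-p)^2 = 0.7225.
T = 0.7/(0.0225 * 0.7225) = 43.060361.
In the p-coordinate, Gamma^(alpha) = Gamma^(0) - (alpha/2)*T with Gamma^(0) = (1/2)*g'(p) = -T/2,
so Gamma^(alpha) = -((1+alpha)/2)*T.
alpha = -1, -(1+alpha)/2 = 0.0.
Gamma = 0.0 * 43.060361 = 0.0000

0.0000


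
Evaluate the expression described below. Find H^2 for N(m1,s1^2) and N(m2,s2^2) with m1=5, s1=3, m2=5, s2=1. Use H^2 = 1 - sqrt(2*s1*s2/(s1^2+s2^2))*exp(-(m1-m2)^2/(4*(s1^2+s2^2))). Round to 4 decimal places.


Squared Hellinger distance for Gaussians:
H^2 = 1 - sqrt(2*s1*s2/(s1^2+s2^2)) * exp(-(m1-m2)^2/(4*(s1^2+s2^2))).
s1^2 = 9, s2^2 = 1, s1^2+s2^2 = 10.
sqrt(2*3*1/(10)) = 0.774597.
(m1-m2)^2 = (0)^2 = 0.
exp(-0/(4*10)) = exp(0.0) = 1.0.
H^2 = 1 - 0.774597*1.0 = 0.2254

0.2254
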